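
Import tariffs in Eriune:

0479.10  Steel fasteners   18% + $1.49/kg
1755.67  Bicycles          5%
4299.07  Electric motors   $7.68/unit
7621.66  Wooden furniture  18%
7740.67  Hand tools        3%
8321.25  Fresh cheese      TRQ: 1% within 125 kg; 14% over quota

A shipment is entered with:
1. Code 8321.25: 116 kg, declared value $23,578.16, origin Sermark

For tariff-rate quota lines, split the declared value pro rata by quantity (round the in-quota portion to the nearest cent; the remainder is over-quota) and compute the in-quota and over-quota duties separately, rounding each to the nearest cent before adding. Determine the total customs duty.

Line 1 (8321.25, Sermark, 116 kg, $23,578.16):
Code 8321.25 is under a tariff-rate quota (threshold 125 kg). Quantity 116 kg is within the quota, so the in-quota rate 1% applies to the full value.
Duty = $23,578.16 × 1% = $235.78.

$235.78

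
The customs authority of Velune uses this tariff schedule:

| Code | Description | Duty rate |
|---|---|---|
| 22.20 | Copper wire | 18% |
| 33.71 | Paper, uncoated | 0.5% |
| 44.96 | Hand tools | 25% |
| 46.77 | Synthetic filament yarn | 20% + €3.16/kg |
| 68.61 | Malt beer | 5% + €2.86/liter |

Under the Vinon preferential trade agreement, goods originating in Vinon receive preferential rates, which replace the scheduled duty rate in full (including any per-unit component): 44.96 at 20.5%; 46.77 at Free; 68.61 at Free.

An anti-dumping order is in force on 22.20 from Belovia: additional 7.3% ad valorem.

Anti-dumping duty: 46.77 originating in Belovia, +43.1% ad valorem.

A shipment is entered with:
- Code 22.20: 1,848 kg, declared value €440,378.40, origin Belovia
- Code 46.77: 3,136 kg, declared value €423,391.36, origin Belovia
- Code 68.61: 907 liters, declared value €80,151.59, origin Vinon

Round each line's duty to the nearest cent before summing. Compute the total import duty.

Line 1 (22.20, Belovia, 1,848 kg, €440,378.40):
Base rate for 22.20 is 18%.
Additional duty on 22.20 from Belovia: +7.3%. Applied ad valorem rate: 18% + 7.3% = 25.3%.
Duty = €440,378.40 × 25.3% = €111,415.74.
Line 2 (46.77, Belovia, 3,136 kg, €423,391.36):
Base rate for 46.77 is 20% + €3.16/kg.
46.77 has an FTA preferential rate, but origin Belovia is not Vinon; base rate stands.
Additional duty on 46.77 from Belovia: +43.1%. Applied ad valorem rate: 20% + 43.1% = 63.1%.
Duty = €423,391.36 × 63.1% + 3,136 × €3.16 = €277,069.71.
Line 3 (68.61, Vinon, 907 liters, €80,151.59):
Base rate for 68.61 is 5% + €2.86/liter.
Origin Vinon qualifies under the Velune–Vinon agreement and 68.61 is covered: preferential rate Free applies instead.
Duty = €80,151.59 × 0% = €0.00.
Total = €111,415.74 + €277,069.71 + €0.00 = €388,485.45.

€388,485.45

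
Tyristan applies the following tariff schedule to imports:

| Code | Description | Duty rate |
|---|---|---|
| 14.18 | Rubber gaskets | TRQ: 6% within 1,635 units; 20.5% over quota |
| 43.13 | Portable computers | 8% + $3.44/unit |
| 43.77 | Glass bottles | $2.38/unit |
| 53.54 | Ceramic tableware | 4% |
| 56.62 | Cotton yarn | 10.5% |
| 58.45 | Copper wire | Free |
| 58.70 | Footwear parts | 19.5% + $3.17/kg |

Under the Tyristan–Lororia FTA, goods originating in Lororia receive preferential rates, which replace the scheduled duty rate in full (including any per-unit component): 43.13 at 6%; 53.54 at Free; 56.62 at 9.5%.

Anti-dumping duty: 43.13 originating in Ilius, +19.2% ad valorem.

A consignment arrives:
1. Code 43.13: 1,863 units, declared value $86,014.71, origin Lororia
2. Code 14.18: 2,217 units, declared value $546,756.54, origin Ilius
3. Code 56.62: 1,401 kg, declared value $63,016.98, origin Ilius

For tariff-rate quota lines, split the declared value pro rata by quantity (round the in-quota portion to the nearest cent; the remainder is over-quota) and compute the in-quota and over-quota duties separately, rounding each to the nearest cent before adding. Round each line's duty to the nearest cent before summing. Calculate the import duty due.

Line 1 (43.13, Lororia, 1,863 units, $86,014.71):
Base rate for 43.13 is 8% + $3.44/unit.
Origin Lororia qualifies under the Tyristan–Lororia agreement and 43.13 is covered: preferential rate 6% applies instead.
The additional-duty order on 43.13 targets Ilius, not Lororia; it does not apply.
Duty = $86,014.71 × 6% = $5,160.88.
Line 2 (14.18, Ilius, 2,217 units, $546,756.54):
Code 14.18 is under a tariff-rate quota (threshold 1,635 units). In-quota: 1,635 units at 6%; over-quota: 582 units at 20.5%.
Pro-rata value split: in-quota = $546,756.54 × 1,635/2,217 = $403,223.70; over-quota = $546,756.54 − $403,223.70 = $143,532.84.
In-quota duty = $403,223.70 × 6% = $24,193.42. Over-quota duty = $143,532.84 × 20.5% = $29,424.23.
Line duty = $24,193.42 + $29,424.23 = $53,617.65.
Line 3 (56.62, Ilius, 1,401 kg, $63,016.98):
Base rate for 56.62 is 10.5%.
56.62 has an FTA preferential rate, but origin Ilius is not Lororia; base rate stands.
Duty = $63,016.98 × 10.5% = $6,616.78.
Total = $5,160.88 + $53,617.65 + $6,616.78 = $65,395.31.

$65,395.31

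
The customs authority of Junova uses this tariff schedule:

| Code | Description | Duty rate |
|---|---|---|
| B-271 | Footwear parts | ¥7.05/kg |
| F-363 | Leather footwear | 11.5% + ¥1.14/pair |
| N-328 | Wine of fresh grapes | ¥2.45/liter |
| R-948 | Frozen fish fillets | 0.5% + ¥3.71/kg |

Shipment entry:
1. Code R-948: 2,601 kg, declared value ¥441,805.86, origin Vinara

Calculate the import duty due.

Line 1 (R-948, Vinara, 2,601 kg, ¥441,805.86):
Base rate for R-948 is 0.5% + ¥3.71/kg.
Duty = ¥441,805.86 × 0.5% + 2,601 × ¥3.71 = ¥11,858.74.

¥11,858.74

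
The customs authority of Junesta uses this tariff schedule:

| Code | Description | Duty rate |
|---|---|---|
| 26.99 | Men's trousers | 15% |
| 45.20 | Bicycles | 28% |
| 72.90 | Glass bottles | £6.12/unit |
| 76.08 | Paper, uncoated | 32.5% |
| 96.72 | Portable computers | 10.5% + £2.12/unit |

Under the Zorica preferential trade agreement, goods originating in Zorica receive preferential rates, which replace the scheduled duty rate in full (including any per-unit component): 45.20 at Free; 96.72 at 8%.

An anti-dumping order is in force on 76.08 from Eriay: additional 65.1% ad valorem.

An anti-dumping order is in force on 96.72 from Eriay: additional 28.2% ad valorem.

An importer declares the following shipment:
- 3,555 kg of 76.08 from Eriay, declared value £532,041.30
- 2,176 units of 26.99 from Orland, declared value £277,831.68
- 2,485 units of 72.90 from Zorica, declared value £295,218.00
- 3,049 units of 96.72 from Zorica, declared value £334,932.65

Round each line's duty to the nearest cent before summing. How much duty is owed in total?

Line 1 (76.08, Eriay, 3,555 kg, £532,041.30):
Base rate for 76.08 is 32.5%.
Additional duty on 76.08 from Eriay: +65.1%. Applied ad valorem rate: 32.5% + 65.1% = 97.6%.
Duty = £532,041.30 × 97.6% = £519,272.31.
Line 2 (26.99, Orland, 2,176 units, £277,831.68):
Base rate for 26.99 is 15%.
Duty = £277,831.68 × 15% = £41,674.75.
Line 3 (72.90, Zorica, 2,485 units, £295,218.00):
Base rate for 72.90 is £6.12/unit.
Origin Zorica is the FTA partner but 72.90 is not on the preference list; base rate stands.
Duty = 2,485 × £6.12 = £15,208.20.
Line 4 (96.72, Zorica, 3,049 units, £334,932.65):
Base rate for 96.72 is 10.5% + £2.12/unit.
Origin Zorica qualifies under the Junesta–Zorica agreement and 96.72 is covered: preferential rate 8% applies instead.
The additional-duty order on 96.72 targets Eriay, not Zorica; it does not apply.
Duty = £334,932.65 × 8% = £26,794.61.
Total = £519,272.31 + £41,674.75 + £15,208.20 + £26,794.61 = £602,949.87.

£602,949.87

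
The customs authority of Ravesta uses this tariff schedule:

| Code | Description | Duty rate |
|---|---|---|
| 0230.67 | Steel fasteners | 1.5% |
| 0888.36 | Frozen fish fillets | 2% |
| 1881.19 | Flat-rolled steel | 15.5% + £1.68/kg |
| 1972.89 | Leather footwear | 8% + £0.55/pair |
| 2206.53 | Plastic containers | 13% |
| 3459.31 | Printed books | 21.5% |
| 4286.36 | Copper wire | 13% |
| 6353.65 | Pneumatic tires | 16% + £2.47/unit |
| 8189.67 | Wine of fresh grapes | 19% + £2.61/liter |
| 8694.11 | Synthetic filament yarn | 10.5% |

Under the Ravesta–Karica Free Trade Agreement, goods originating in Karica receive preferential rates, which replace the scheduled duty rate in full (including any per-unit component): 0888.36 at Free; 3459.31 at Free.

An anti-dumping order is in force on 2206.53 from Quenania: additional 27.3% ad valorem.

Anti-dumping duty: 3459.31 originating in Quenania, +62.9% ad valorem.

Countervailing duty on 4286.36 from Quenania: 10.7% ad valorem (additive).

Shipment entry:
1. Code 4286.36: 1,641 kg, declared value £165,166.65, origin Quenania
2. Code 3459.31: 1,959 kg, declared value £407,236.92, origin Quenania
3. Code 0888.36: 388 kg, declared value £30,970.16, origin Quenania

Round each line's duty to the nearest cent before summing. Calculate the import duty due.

Line 1 (4286.36, Quenania, 1,641 kg, £165,166.65):
Base rate for 4286.36 is 13%.
Additional duty on 4286.36 from Quenania: +10.7%. Applied ad valorem rate: 13% + 10.7% = 23.7%.
Duty = £165,166.65 × 23.7% = £39,144.50.
Line 2 (3459.31, Quenania, 1,959 kg, £407,236.92):
Base rate for 3459.31 is 21.5%.
3459.31 has an FTA preferential rate, but origin Quenania is not Karica; base rate stands.
Additional duty on 3459.31 from Quenania: +62.9%. Applied ad valorem rate: 21.5% + 62.9% = 84.4%.
Duty = £407,236.92 × 84.4% = £343,707.96.
Line 3 (0888.36, Quenania, 388 kg, £30,970.16):
Base rate for 0888.36 is 2%.
0888.36 has an FTA preferential rate, but origin Quenania is not Karica; base rate stands.
Duty = £30,970.16 × 2% = £619.40.
Total = £39,144.50 + £343,707.96 + £619.40 = £383,471.86.

£383,471.86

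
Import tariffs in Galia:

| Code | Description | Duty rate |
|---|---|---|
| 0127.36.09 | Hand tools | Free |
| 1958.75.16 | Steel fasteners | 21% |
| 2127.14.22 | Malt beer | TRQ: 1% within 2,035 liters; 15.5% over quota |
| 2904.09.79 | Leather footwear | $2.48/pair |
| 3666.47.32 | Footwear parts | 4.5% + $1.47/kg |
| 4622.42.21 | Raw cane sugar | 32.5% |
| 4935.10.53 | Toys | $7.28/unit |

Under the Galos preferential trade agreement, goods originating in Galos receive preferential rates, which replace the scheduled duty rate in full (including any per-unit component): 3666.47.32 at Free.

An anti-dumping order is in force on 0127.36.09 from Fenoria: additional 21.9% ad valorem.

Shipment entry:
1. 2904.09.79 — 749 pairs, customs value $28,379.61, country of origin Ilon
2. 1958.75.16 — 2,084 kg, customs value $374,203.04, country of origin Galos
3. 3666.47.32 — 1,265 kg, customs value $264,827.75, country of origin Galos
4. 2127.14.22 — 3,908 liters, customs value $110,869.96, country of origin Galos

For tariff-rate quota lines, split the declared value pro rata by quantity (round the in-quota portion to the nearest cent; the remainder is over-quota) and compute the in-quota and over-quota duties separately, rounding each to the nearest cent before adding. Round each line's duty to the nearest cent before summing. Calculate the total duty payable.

Line 1 (2904.09.79, Ilon, 749 pairs, $28,379.61):
Base rate for 2904.09.79 is $2.48/pair.
Duty = 749 × $2.48 = $1,857.52.
Line 2 (1958.75.16, Galos, 2,084 kg, $374,203.04):
Base rate for 1958.75.16 is 21%.
Origin Galos is the FTA partner but 1958.75.16 is not on the preference list; base rate stands.
Duty = $374,203.04 × 21% = $78,582.64.
Line 3 (3666.47.32, Galos, 1,265 kg, $264,827.75):
Base rate for 3666.47.32 is 4.5% + $1.47/kg.
Origin Galos qualifies under the Galia–Galos agreement and 3666.47.32 is covered: preferential rate Free applies instead.
Duty = $264,827.75 × 0% = $0.00.
Line 4 (2127.14.22, Galos, 3,908 liters, $110,869.96):
Code 2127.14.22 is under a tariff-rate quota (threshold 2,035 liters). In-quota: 2,035 liters at 1%; over-quota: 1,873 liters at 15.5%.
Pro-rata value split: in-quota = $110,869.96 × 2,035/3,908 = $57,732.95; over-quota = $110,869.96 − $57,732.95 = $53,137.01.
In-quota duty = $57,732.95 × 1% = $577.33. Over-quota duty = $53,137.01 × 15.5% = $8,236.24.
Line duty = $577.33 + $8,236.24 = $8,813.57.
Total = $1,857.52 + $78,582.64 + $0.00 + $8,813.57 = $89,253.73.

$89,253.73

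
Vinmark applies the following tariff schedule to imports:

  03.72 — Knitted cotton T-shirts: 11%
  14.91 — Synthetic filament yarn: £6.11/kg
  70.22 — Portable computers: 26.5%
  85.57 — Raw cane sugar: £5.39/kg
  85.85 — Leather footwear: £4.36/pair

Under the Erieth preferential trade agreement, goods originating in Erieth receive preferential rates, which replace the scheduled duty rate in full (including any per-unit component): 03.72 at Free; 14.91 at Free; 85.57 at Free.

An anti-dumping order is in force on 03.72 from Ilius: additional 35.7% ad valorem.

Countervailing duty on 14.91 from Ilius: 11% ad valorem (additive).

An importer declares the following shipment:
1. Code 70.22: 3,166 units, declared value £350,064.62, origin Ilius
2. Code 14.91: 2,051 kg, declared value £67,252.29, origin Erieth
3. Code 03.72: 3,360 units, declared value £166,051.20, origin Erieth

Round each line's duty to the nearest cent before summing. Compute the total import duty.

£92,767.12

Line 1 (70.22, Ilius, 3,166 units, £350,064.62):
Base rate for 70.22 is 26.5%.
Duty = £350,064.62 × 26.5% = £92,767.12.
Line 2 (14.91, Erieth, 2,051 kg, £67,252.29):
Base rate for 14.91 is £6.11/kg.
Origin Erieth qualifies under the Vinmark–Erieth agreement and 14.91 is covered: preferential rate Free applies instead.
The additional-duty order on 14.91 targets Ilius, not Erieth; it does not apply.
Duty = £67,252.29 × 0% = £0.00.
Line 3 (03.72, Erieth, 3,360 units, £166,051.20):
Base rate for 03.72 is 11%.
Origin Erieth qualifies under the Vinmark–Erieth agreement and 03.72 is covered: preferential rate Free applies instead.
The additional-duty order on 03.72 targets Ilius, not Erieth; it does not apply.
Duty = £166,051.20 × 0% = £0.00.
Total = £92,767.12 + £0.00 + £0.00 = £92,767.12.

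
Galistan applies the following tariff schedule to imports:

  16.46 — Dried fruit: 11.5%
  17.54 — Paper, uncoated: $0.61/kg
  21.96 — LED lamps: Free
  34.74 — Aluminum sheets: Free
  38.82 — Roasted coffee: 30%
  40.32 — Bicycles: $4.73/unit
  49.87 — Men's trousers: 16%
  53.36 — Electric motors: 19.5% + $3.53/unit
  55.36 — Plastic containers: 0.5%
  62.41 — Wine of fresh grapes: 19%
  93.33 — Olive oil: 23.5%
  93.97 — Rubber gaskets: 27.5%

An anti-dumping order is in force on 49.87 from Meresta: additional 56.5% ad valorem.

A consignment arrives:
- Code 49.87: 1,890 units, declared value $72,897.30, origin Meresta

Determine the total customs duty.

Line 1 (49.87, Meresta, 1,890 units, $72,897.30):
Base rate for 49.87 is 16%.
Additional duty on 49.87 from Meresta: +56.5%. Applied ad valorem rate: 16% + 56.5% = 72.5%.
Duty = $72,897.30 × 72.5% = $52,850.54.

$52,850.54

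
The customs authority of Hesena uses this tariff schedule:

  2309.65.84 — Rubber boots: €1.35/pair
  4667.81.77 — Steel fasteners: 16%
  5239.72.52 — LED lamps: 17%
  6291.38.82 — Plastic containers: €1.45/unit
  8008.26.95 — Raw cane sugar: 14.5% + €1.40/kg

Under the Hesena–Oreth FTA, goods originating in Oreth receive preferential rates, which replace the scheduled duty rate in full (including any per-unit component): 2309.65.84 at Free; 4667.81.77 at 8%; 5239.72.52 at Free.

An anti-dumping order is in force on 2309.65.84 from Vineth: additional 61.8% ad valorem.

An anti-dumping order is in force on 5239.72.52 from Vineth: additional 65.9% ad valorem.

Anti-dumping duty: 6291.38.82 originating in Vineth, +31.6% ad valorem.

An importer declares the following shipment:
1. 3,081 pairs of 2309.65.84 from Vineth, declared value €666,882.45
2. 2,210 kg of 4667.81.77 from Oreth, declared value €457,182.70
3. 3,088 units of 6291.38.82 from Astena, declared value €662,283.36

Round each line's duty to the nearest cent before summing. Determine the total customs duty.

Line 1 (2309.65.84, Vineth, 3,081 pairs, €666,882.45):
Base rate for 2309.65.84 is €1.35/pair.
2309.65.84 has an FTA preferential rate, but origin Vineth is not Oreth; base rate stands.
Additional duty on 2309.65.84 from Vineth: +61.8% ad valorem. Applied ad valorem rate = 61.8%.
Duty = €666,882.45 × 61.8% + 3,081 × €1.35 = €416,292.70.
Line 2 (4667.81.77, Oreth, 2,210 kg, €457,182.70):
Base rate for 4667.81.77 is 16%.
Origin Oreth qualifies under the Hesena–Oreth agreement and 4667.81.77 is covered: preferential rate 8% applies instead.
Duty = €457,182.70 × 8% = €36,574.62.
Line 3 (6291.38.82, Astena, 3,088 units, €662,283.36):
Base rate for 6291.38.82 is €1.45/unit.
The additional-duty order on 6291.38.82 targets Vineth, not Astena; it does not apply.
Duty = 3,088 × €1.45 = €4,477.60.
Total = €416,292.70 + €36,574.62 + €4,477.60 = €457,344.92.

€457,344.92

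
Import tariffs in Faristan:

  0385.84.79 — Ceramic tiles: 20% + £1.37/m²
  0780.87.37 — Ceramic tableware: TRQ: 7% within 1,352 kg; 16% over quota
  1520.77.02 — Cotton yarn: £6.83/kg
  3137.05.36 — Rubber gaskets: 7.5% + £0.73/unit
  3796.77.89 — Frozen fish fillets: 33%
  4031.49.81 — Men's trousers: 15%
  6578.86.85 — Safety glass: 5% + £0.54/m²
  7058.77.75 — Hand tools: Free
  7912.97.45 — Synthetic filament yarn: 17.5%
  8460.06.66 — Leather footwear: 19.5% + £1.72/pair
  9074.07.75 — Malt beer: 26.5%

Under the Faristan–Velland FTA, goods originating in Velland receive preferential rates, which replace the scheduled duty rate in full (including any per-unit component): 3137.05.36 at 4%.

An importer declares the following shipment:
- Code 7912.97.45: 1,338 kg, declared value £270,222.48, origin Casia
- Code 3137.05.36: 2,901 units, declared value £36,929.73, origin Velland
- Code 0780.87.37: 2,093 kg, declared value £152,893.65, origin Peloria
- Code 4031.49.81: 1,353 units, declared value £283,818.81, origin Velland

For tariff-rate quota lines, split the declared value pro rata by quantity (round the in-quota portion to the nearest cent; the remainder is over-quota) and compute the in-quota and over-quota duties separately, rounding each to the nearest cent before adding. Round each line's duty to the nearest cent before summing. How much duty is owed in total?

£106,913.20

Line 1 (7912.97.45, Casia, 1,338 kg, £270,222.48):
Base rate for 7912.97.45 is 17.5%.
Duty = £270,222.48 × 17.5% = £47,288.93.
Line 2 (3137.05.36, Velland, 2,901 units, £36,929.73):
Base rate for 3137.05.36 is 7.5% + £0.73/unit.
Origin Velland qualifies under the Faristan–Velland agreement and 3137.05.36 is covered: preferential rate 4% applies instead.
Duty = £36,929.73 × 4% = £1,477.19.
Line 3 (0780.87.37, Peloria, 2,093 kg, £152,893.65):
Code 0780.87.37 is under a tariff-rate quota (threshold 1,352 kg). In-quota: 1,352 kg at 7%; over-quota: 741 kg at 16%.
Pro-rata value split: in-quota = £152,893.65 × 1,352/2,093 = £98,763.60; over-quota = £152,893.65 − £98,763.60 = £54,130.05.
In-quota duty = £98,763.60 × 7% = £6,913.45. Over-quota duty = £54,130.05 × 16% = £8,660.81.
Line duty = £6,913.45 + £8,660.81 = £15,574.26.
Line 4 (4031.49.81, Velland, 1,353 units, £283,818.81):
Base rate for 4031.49.81 is 15%.
Origin Velland is the FTA partner but 4031.49.81 is not on the preference list; base rate stands.
Duty = £283,818.81 × 15% = £42,572.82.
Total = £47,288.93 + £1,477.19 + £15,574.26 + £42,572.82 = £106,913.20.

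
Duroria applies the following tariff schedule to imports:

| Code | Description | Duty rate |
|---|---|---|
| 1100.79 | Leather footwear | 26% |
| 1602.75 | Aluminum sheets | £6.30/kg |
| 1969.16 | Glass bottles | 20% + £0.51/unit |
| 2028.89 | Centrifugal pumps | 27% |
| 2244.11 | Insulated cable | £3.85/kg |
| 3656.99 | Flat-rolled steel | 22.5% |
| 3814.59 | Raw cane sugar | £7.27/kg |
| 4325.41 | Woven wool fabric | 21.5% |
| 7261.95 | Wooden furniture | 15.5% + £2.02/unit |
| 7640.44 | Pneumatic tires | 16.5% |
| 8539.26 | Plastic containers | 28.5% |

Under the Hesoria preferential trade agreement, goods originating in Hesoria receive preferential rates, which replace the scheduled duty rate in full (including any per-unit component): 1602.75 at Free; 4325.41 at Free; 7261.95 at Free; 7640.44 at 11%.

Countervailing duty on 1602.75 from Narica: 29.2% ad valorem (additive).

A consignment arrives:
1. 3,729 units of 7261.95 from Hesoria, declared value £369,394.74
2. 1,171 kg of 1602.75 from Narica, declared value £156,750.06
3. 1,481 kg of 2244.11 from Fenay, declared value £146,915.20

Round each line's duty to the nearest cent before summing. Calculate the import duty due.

£58,850.17

Line 1 (7261.95, Hesoria, 3,729 units, £369,394.74):
Base rate for 7261.95 is 15.5% + £2.02/unit.
Origin Hesoria qualifies under the Duroria–Hesoria agreement and 7261.95 is covered: preferential rate Free applies instead.
Duty = £369,394.74 × 0% = £0.00.
Line 2 (1602.75, Narica, 1,171 kg, £156,750.06):
Base rate for 1602.75 is £6.30/kg.
1602.75 has an FTA preferential rate, but origin Narica is not Hesoria; base rate stands.
Additional duty on 1602.75 from Narica: +29.2% ad valorem. Applied ad valorem rate = 29.2%.
Duty = £156,750.06 × 29.2% + 1,171 × £6.30 = £53,148.32.
Line 3 (2244.11, Fenay, 1,481 kg, £146,915.20):
Base rate for 2244.11 is £3.85/kg.
Duty = 1,481 × £3.85 = £5,701.85.
Total = £0.00 + £53,148.32 + £5,701.85 = £58,850.17.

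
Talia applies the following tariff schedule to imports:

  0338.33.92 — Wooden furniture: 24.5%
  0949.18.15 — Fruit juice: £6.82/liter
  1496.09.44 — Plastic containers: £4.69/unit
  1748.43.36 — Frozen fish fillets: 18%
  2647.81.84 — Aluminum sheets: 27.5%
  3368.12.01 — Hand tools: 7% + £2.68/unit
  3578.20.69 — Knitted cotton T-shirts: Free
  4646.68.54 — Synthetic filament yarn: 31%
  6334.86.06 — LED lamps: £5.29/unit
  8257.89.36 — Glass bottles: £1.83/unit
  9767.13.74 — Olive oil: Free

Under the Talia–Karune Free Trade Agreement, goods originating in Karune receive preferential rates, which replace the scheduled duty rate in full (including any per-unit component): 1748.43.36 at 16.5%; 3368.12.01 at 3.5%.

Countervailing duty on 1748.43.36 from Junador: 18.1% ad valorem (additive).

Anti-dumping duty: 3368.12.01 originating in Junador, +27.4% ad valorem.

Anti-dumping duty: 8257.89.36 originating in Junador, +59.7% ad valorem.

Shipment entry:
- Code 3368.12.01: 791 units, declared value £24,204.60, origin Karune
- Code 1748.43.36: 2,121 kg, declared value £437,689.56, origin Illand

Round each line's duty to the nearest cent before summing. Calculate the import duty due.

Line 1 (3368.12.01, Karune, 791 units, £24,204.60):
Base rate for 3368.12.01 is 7% + £2.68/unit.
Origin Karune qualifies under the Talia–Karune agreement and 3368.12.01 is covered: preferential rate 3.5% applies instead.
The additional-duty order on 3368.12.01 targets Junador, not Karune; it does not apply.
Duty = £24,204.60 × 3.5% = £847.16.
Line 2 (1748.43.36, Illand, 2,121 kg, £437,689.56):
Base rate for 1748.43.36 is 18%.
1748.43.36 has an FTA preferential rate, but origin Illand is not Karune; base rate stands.
The additional-duty order on 1748.43.36 targets Junador, not Illand; it does not apply.
Duty = £437,689.56 × 18% = £78,784.12.
Total = £847.16 + £78,784.12 = £79,631.28.

£79,631.28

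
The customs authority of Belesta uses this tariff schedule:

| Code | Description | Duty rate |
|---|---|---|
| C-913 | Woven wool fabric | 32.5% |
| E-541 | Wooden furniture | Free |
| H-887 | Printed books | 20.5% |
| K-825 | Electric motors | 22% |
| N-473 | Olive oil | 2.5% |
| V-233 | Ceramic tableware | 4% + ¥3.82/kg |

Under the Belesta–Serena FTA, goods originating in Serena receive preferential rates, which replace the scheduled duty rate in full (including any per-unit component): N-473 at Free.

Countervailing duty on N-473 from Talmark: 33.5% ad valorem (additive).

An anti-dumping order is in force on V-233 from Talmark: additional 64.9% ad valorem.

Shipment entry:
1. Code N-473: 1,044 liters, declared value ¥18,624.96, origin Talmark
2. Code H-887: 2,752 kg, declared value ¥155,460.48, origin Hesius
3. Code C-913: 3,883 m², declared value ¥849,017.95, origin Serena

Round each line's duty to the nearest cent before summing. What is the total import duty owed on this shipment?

Line 1 (N-473, Talmark, 1,044 liters, ¥18,624.96):
Base rate for N-473 is 2.5%.
N-473 has an FTA preferential rate, but origin Talmark is not Serena; base rate stands.
Additional duty on N-473 from Talmark: +33.5%. Applied ad valorem rate: 2.5% + 33.5% = 36%.
Duty = ¥18,624.96 × 36% = ¥6,704.99.
Line 2 (H-887, Hesius, 2,752 kg, ¥155,460.48):
Base rate for H-887 is 20.5%.
Duty = ¥155,460.48 × 20.5% = ¥31,869.40.
Line 3 (C-913, Serena, 3,883 m², ¥849,017.95):
Base rate for C-913 is 32.5%.
Origin Serena is the FTA partner but C-913 is not on the preference list; base rate stands.
Duty = ¥849,017.95 × 32.5% = ¥275,930.83.
Total = ¥6,704.99 + ¥31,869.40 + ¥275,930.83 = ¥314,505.22.

¥314,505.22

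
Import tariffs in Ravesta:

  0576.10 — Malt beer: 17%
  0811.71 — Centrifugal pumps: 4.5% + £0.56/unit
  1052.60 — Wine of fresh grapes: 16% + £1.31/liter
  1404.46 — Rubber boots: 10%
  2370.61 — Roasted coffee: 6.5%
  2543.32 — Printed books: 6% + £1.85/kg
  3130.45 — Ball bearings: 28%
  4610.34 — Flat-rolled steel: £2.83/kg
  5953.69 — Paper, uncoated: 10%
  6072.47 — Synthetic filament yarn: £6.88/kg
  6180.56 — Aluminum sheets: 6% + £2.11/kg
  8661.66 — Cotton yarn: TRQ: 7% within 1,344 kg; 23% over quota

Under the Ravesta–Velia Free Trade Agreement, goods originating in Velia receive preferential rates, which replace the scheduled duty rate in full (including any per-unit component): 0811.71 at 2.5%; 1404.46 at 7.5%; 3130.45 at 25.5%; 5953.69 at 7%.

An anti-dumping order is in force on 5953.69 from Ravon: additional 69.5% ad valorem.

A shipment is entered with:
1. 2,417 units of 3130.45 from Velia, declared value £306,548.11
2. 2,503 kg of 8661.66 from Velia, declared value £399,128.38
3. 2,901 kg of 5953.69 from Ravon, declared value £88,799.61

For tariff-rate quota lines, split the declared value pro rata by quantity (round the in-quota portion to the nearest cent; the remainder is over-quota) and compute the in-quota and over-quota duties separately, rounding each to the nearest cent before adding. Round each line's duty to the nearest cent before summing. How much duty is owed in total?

£206,274.71

Line 1 (3130.45, Velia, 2,417 units, £306,548.11):
Base rate for 3130.45 is 28%.
Origin Velia qualifies under the Ravesta–Velia agreement and 3130.45 is covered: preferential rate 25.5% applies instead.
Duty = £306,548.11 × 25.5% = £78,169.77.
Line 2 (8661.66, Velia, 2,503 kg, £399,128.38):
Code 8661.66 is under a tariff-rate quota (threshold 1,344 kg). In-quota: 1,344 kg at 7%; over-quota: 1,159 kg at 23%.
Pro-rata value split: in-quota = £399,128.38 × 1,344/2,503 = £214,314.24; over-quota = £399,128.38 − £214,314.24 = £184,814.14.
In-quota duty = £214,314.24 × 7% = £15,002.00. Over-quota duty = £184,814.14 × 23% = £42,507.25.
Line duty = £15,002.00 + £42,507.25 = £57,509.25.
Line 3 (5953.69, Ravon, 2,901 kg, £88,799.61):
Base rate for 5953.69 is 10%.
5953.69 has an FTA preferential rate, but origin Ravon is not Velia; base rate stands.
Additional duty on 5953.69 from Ravon: +69.5%. Applied ad valorem rate: 10% + 69.5% = 79.5%.
Duty = £88,799.61 × 79.5% = £70,595.69.
Total = £78,169.77 + £57,509.25 + £70,595.69 = £206,274.71.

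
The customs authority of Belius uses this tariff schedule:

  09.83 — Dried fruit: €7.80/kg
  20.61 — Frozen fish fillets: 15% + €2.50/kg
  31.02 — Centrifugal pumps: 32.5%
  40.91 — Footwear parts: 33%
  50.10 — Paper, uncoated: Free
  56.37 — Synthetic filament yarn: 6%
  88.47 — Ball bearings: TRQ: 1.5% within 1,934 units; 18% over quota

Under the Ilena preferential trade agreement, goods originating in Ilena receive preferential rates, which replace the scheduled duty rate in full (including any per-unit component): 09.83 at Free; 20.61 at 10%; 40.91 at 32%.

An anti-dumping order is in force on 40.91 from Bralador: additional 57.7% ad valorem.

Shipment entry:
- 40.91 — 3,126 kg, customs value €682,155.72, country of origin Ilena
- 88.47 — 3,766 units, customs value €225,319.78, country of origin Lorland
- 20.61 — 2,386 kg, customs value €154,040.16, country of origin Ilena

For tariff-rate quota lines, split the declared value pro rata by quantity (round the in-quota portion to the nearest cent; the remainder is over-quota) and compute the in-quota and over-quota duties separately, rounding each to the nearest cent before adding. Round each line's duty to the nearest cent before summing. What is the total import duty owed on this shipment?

€255,159.06

Line 1 (40.91, Ilena, 3,126 kg, €682,155.72):
Base rate for 40.91 is 33%.
Origin Ilena qualifies under the Belius–Ilena agreement and 40.91 is covered: preferential rate 32% applies instead.
The additional-duty order on 40.91 targets Bralador, not Ilena; it does not apply.
Duty = €682,155.72 × 32% = €218,289.83.
Line 2 (88.47, Lorland, 3,766 units, €225,319.78):
Code 88.47 is under a tariff-rate quota (threshold 1,934 units). In-quota: 1,934 units at 1.5%; over-quota: 1,832 units at 18%.
Pro-rata value split: in-quota = €225,319.78 × 1,934/3,766 = €115,711.22; over-quota = €225,319.78 − €115,711.22 = €109,608.56.
In-quota duty = €115,711.22 × 1.5% = €1,735.67. Over-quota duty = €109,608.56 × 18% = €19,729.54.
Line duty = €1,735.67 + €19,729.54 = €21,465.21.
Line 3 (20.61, Ilena, 2,386 kg, €154,040.16):
Base rate for 20.61 is 15% + €2.50/kg.
Origin Ilena qualifies under the Belius–Ilena agreement and 20.61 is covered: preferential rate 10% applies instead.
Duty = €154,040.16 × 10% = €15,404.02.
Total = €218,289.83 + €21,465.21 + €15,404.02 = €255,159.06.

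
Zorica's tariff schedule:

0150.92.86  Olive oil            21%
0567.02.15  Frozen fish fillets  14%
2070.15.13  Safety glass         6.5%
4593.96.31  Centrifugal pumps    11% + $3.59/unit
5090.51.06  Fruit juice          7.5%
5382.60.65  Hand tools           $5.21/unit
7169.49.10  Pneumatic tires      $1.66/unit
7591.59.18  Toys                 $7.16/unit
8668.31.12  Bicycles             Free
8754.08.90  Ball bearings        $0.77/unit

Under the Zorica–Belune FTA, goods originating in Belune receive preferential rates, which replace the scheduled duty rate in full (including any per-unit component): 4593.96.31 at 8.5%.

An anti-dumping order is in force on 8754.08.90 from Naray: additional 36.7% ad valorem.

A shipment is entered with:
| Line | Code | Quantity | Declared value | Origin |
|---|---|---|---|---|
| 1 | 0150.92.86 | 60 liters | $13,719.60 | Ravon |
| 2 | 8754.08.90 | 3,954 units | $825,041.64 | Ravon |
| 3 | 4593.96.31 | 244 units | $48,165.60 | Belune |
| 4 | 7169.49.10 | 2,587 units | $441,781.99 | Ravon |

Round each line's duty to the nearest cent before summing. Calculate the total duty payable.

Line 1 (0150.92.86, Ravon, 60 liters, $13,719.60):
Base rate for 0150.92.86 is 21%.
Duty = $13,719.60 × 21% = $2,881.12.
Line 2 (8754.08.90, Ravon, 3,954 units, $825,041.64):
Base rate for 8754.08.90 is $0.77/unit.
The additional-duty order on 8754.08.90 targets Naray, not Ravon; it does not apply.
Duty = 3,954 × $0.77 = $3,044.58.
Line 3 (4593.96.31, Belune, 244 units, $48,165.60):
Base rate for 4593.96.31 is 11% + $3.59/unit.
Origin Belune qualifies under the Zorica–Belune agreement and 4593.96.31 is covered: preferential rate 8.5% applies instead.
Duty = $48,165.60 × 8.5% = $4,094.08.
Line 4 (7169.49.10, Ravon, 2,587 units, $441,781.99):
Base rate for 7169.49.10 is $1.66/unit.
Duty = 2,587 × $1.66 = $4,294.42.
Total = $2,881.12 + $3,044.58 + $4,094.08 + $4,294.42 = $14,314.20.

$14,314.20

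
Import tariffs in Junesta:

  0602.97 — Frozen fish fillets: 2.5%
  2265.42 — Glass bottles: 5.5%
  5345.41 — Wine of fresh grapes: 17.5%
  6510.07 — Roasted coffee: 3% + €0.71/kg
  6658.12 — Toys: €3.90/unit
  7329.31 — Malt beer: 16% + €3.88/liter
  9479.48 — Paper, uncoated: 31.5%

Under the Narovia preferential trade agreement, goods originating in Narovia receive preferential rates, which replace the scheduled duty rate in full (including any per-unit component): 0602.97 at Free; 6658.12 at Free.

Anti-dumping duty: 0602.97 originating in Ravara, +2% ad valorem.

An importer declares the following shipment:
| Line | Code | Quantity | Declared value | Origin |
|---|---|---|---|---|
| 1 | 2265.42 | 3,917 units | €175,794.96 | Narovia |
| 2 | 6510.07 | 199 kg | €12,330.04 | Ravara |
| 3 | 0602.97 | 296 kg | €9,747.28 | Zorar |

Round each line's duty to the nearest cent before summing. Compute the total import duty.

Line 1 (2265.42, Narovia, 3,917 units, €175,794.96):
Base rate for 2265.42 is 5.5%.
Origin Narovia is the FTA partner but 2265.42 is not on the preference list; base rate stands.
Duty = €175,794.96 × 5.5% = €9,668.72.
Line 2 (6510.07, Ravara, 199 kg, €12,330.04):
Base rate for 6510.07 is 3% + €0.71/kg.
Duty = €12,330.04 × 3% + 199 × €0.71 = €511.19.
Line 3 (0602.97, Zorar, 296 kg, €9,747.28):
Base rate for 0602.97 is 2.5%.
0602.97 has an FTA preferential rate, but origin Zorar is not Narovia; base rate stands.
The additional-duty order on 0602.97 targets Ravara, not Zorar; it does not apply.
Duty = €9,747.28 × 2.5% = €243.68.
Total = €9,668.72 + €511.19 + €243.68 = €10,423.59.

€10,423.59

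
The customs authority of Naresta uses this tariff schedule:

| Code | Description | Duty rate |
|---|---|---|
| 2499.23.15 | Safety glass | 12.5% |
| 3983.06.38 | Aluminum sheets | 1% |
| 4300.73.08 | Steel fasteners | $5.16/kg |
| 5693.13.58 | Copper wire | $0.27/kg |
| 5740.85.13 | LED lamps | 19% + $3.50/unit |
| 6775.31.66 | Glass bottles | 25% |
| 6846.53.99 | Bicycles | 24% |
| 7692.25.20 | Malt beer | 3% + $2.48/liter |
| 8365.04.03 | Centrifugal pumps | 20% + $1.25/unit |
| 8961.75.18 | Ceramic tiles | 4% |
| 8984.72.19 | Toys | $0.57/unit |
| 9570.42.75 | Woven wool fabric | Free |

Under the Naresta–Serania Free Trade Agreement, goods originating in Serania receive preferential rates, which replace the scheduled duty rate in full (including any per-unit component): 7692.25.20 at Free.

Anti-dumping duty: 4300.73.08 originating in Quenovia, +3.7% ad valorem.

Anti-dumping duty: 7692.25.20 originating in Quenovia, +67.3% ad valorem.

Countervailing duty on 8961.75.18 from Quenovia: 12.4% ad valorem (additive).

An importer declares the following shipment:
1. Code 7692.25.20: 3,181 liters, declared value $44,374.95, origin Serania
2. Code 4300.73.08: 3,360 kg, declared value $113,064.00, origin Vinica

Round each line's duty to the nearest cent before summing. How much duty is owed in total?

$17,337.60

Line 1 (7692.25.20, Serania, 3,181 liters, $44,374.95):
Base rate for 7692.25.20 is 3% + $2.48/liter.
Origin Serania qualifies under the Naresta–Serania agreement and 7692.25.20 is covered: preferential rate Free applies instead.
The additional-duty order on 7692.25.20 targets Quenovia, not Serania; it does not apply.
Duty = $44,374.95 × 0% = $0.00.
Line 2 (4300.73.08, Vinica, 3,360 kg, $113,064.00):
Base rate for 4300.73.08 is $5.16/kg.
The additional-duty order on 4300.73.08 targets Quenovia, not Vinica; it does not apply.
Duty = 3,360 × $5.16 = $17,337.60.
Total = $0.00 + $17,337.60 = $17,337.60.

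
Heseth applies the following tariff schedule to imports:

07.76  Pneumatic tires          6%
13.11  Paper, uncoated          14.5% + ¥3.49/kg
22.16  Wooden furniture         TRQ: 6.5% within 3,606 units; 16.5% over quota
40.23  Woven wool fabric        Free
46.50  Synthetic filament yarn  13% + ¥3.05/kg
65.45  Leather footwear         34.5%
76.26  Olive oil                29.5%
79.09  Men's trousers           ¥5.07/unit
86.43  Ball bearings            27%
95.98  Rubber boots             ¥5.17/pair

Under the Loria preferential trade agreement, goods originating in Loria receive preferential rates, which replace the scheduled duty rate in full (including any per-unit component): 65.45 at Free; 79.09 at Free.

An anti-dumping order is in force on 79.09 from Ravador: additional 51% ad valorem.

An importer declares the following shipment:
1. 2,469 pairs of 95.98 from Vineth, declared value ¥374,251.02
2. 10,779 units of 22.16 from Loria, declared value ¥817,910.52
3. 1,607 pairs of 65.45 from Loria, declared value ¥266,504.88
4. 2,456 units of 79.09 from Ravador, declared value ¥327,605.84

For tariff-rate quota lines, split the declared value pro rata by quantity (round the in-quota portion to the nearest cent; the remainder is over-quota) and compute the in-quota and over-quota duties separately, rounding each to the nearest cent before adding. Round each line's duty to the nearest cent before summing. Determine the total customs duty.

Line 1 (95.98, Vineth, 2,469 pairs, ¥374,251.02):
Base rate for 95.98 is ¥5.17/pair.
Duty = 2,469 × ¥5.17 = ¥12,764.73.
Line 2 (22.16, Loria, 10,779 units, ¥817,910.52):
Code 22.16 is under a tariff-rate quota (threshold 3,606 units). In-quota: 3,606 units at 6.5%; over-quota: 7,173 units at 16.5%.
Pro-rata value split: in-quota = ¥817,910.52 × 3,606/10,779 = ¥273,623.28; over-quota = ¥817,910.52 − ¥273,623.28 = ¥544,287.24.
In-quota duty = ¥273,623.28 × 6.5% = ¥17,785.51. Over-quota duty = ¥544,287.24 × 16.5% = ¥89,807.39.
Line duty = ¥17,785.51 + ¥89,807.39 = ¥107,592.90.
Line 3 (65.45, Loria, 1,607 pairs, ¥266,504.88):
Base rate for 65.45 is 34.5%.
Origin Loria qualifies under the Heseth–Loria agreement and 65.45 is covered: preferential rate Free applies instead.
Duty = ¥266,504.88 × 0% = ¥0.00.
Line 4 (79.09, Ravador, 2,456 units, ¥327,605.84):
Base rate for 79.09 is ¥5.07/unit.
79.09 has an FTA preferential rate, but origin Ravador is not Loria; base rate stands.
Additional duty on 79.09 from Ravador: +51% ad valorem. Applied ad valorem rate = 51%.
Duty = ¥327,605.84 × 51% + 2,456 × ¥5.07 = ¥179,530.90.
Total = ¥12,764.73 + ¥107,592.90 + ¥0.00 + ¥179,530.90 = ¥299,888.53.

¥299,888.53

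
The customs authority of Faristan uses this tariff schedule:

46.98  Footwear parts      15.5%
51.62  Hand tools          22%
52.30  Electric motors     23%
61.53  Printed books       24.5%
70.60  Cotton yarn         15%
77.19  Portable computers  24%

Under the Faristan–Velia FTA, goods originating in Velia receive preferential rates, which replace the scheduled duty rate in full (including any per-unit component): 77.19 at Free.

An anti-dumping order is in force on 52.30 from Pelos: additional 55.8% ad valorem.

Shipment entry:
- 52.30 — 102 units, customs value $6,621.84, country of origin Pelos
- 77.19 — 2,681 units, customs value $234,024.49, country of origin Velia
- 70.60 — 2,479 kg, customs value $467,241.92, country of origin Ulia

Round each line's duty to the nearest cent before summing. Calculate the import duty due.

$75,304.30

Line 1 (52.30, Pelos, 102 units, $6,621.84):
Base rate for 52.30 is 23%.
Additional duty on 52.30 from Pelos: +55.8%. Applied ad valorem rate: 23% + 55.8% = 78.8%.
Duty = $6,621.84 × 78.8% = $5,218.01.
Line 2 (77.19, Velia, 2,681 units, $234,024.49):
Base rate for 77.19 is 24%.
Origin Velia qualifies under the Faristan–Velia agreement and 77.19 is covered: preferential rate Free applies instead.
Duty = $234,024.49 × 0% = $0.00.
Line 3 (70.60, Ulia, 2,479 kg, $467,241.92):
Base rate for 70.60 is 15%.
Duty = $467,241.92 × 15% = $70,086.29.
Total = $5,218.01 + $0.00 + $70,086.29 = $75,304.30.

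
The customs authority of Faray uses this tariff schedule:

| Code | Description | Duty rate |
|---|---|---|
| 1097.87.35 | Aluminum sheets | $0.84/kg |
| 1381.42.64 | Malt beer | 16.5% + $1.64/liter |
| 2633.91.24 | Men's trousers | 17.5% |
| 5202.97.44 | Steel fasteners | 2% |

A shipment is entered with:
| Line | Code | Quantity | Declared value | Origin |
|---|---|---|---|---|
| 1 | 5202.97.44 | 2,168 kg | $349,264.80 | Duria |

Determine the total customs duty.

$6,985.30

Line 1 (5202.97.44, Duria, 2,168 kg, $349,264.80):
Base rate for 5202.97.44 is 2%.
Duty = $349,264.80 × 2% = $6,985.30.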